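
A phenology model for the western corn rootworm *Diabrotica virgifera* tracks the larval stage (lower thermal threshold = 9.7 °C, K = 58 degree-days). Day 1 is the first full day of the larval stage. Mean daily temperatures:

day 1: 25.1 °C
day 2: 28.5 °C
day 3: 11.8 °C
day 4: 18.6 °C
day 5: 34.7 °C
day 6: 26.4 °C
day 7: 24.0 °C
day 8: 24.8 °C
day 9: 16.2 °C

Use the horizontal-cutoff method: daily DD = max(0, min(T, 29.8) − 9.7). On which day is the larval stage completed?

day 5

Daily DD above 9.7 °C (capped at 20.1): 15.4, 18.8, 2.1, 8.9, 20.1, 16.7, 14.3, 15.1, 6.5.
Cumulative: 15.4, 34.2, 36.3, 45.2, 65.3, 82.0, 96.3, 111.4, 117.9.
The total first reaches 58 DD on day 5.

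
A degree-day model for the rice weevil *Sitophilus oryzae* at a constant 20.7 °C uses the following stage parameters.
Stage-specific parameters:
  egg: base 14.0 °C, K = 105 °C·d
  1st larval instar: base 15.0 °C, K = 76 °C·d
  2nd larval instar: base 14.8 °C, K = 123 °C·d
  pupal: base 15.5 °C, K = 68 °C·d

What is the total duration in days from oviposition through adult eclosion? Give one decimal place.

egg: 105 / (20.7 − 14.0) = 105 / 6.7 = 15.672 d.
1st larval instar: 76 / (20.7 − 15.0) = 76 / 5.7 = 13.333 d.
2nd larval instar: 123 / (20.7 − 14.8) = 123 / 5.9 = 20.847 d.
pupal: 68 / (20.7 − 15.5) = 68 / 5.2 = 13.077 d.
Sum = 62.929 ≈ 62.9 days.

62.9 days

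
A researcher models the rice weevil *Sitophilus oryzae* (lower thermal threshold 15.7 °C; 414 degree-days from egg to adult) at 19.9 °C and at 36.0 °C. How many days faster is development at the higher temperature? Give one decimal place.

78.2 days

At 19.9 °C: 414 / (19.9 − 15.7) = 414 / 4.2 = 98.571 d.
At 36.0 °C: 414 / (36.0 − 15.7) = 414 / 20.3 = 20.394 d.
Difference = |98.571 − 20.394| = 78.177 ≈ 78.2 days.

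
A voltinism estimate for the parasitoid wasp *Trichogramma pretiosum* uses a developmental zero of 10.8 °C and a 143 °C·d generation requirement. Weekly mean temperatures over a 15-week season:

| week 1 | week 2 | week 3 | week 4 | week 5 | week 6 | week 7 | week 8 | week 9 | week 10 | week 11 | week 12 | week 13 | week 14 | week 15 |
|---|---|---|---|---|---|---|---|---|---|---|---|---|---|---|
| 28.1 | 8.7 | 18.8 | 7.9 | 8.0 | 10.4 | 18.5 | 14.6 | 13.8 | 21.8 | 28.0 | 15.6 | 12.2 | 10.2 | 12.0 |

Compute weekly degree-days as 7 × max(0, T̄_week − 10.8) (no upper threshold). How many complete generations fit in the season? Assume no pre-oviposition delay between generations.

Weekly DD (7 × max(0, T̄ − 10.8)): 121.1, 0.0, 56.0, 0.0, 0.0, 0.0, 53.9, 26.6, 21.0, 77.0, 120.4, 33.6, 9.8, 0.0, 8.4.
Season total = 527.8 DD.
Complete generations = ⌊527.8 / 143⌋ = 3.

3 generations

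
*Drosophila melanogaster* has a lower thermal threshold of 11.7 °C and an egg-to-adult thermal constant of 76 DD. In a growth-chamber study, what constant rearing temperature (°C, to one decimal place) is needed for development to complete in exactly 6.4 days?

Required daily accumulation = 76 / 6.4 = 11.875 DD/day.
T = T_base + 11.875 = 11.7 + 11.875 = 23.575 ≈ 23.6 °C.

23.6 °C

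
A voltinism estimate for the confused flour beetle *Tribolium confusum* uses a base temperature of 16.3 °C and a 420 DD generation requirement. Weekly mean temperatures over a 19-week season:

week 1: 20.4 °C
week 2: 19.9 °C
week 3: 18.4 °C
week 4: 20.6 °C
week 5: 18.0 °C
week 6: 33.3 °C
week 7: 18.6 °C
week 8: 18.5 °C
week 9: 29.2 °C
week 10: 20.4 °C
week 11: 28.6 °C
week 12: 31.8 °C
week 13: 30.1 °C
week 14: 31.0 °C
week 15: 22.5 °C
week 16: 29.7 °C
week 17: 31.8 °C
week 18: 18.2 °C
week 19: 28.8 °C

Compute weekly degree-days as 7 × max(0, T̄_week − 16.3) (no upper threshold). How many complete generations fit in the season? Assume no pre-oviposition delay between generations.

2 generations

Weekly DD (7 × max(0, T̄ − 16.3)): 28.7, 25.2, 14.7, 30.1, 11.9, 119.0, 16.1, 15.4, 90.3, 28.7, 86.1, 108.5, 96.6, 102.9, 43.4, 93.8, 108.5, 13.3, 87.5.
Season total = 1120.7 DD.
Complete generations = ⌊1120.7 / 420⌋ = 2.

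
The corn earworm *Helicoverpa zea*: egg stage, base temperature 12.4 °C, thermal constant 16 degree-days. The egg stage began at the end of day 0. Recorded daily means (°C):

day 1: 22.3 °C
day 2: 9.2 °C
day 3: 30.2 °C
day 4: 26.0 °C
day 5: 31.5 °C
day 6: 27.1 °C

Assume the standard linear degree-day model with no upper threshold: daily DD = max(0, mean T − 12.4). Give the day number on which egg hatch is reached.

Daily DD above 12.4 °C: 9.9, 0.0, 17.8, 13.6, 19.1, 14.7.
Cumulative: 9.9, 9.9, 27.7, 41.3, 60.4, 75.1.
The total first reaches 16 DD on day 3.

day 3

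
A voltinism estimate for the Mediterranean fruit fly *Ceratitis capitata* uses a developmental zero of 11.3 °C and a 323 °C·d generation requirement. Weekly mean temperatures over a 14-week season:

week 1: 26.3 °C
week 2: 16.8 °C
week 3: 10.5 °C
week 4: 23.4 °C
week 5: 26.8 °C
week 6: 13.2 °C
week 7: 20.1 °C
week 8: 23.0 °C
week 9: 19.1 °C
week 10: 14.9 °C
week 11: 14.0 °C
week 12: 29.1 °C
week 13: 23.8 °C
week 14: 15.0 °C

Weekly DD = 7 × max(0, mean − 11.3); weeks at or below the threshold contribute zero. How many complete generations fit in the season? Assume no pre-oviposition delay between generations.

Weekly DD (7 × max(0, T̄ − 11.3)): 105.0, 38.5, 0.0, 84.7, 108.5, 13.3, 61.6, 81.9, 54.6, 25.2, 18.9, 124.6, 87.5, 25.9.
Season total = 830.2 DD.
Complete generations = ⌊830.2 / 323⌋ = 2.

2 generations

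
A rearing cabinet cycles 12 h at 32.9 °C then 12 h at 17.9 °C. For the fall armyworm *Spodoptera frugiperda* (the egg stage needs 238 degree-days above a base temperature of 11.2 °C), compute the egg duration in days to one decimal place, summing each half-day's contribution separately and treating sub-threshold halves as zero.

16.8 days

Day half: max(0, 32.9 − 11.2) × 0.5 = 21.7 × 0.5 = 10.85 DD.
Night half: max(0, 17.9 − 11.2) × 0.5 = 6.7 × 0.5 = 3.35 DD.
Per 24 h: 14.20 DD/day.
Duration = 238 / 14.20 = 16.761 ≈ 16.8 days.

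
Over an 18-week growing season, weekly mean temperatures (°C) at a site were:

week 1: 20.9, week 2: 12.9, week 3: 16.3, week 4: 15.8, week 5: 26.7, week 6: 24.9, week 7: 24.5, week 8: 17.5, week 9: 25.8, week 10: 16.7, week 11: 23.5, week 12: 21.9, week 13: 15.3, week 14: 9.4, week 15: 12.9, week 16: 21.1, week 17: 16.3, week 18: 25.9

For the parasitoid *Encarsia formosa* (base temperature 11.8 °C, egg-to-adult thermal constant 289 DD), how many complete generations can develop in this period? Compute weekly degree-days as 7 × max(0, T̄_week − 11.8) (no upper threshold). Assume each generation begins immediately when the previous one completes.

3 generations

Weekly DD (7 × max(0, T̄ − 11.8)): 63.7, 7.7, 31.5, 28.0, 104.3, 91.7, 88.9, 39.9, 98.0, 34.3, 81.9, 70.7, 24.5, 0.0, 7.7, 65.1, 31.5, 98.7.
Season total = 968.1 DD.
Complete generations = ⌊968.1 / 289⌋ = 3.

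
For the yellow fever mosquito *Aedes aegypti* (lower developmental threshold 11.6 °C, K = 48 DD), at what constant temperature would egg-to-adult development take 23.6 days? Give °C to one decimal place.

Required daily accumulation = 48 / 23.6 = 2.034 DD/day.
T = T_base + 2.034 = 11.6 + 2.034 = 13.634 ≈ 13.6 °C.

13.6 °C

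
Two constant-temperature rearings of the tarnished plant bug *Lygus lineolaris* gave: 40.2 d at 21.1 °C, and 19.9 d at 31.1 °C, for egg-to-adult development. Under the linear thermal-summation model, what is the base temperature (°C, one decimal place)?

11.3 °C

Under the model K = D·(T − T_b), so D₁·(T₁ − T_b) = D₂·(T₂ − T_b).
40.2·(21.1 − T_b) = 19.9·(31.1 − T_b)
T_b = (40.2·21.1 − 19.9·31.1) / (40.2 − 19.9) = 229.33 / 20.3 = 11.297 °C ≈ 11.3 °C.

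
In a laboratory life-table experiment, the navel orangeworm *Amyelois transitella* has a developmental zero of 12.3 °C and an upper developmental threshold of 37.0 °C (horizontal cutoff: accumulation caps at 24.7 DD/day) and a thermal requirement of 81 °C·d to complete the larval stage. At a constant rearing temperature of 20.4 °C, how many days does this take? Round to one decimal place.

Daily accumulation = 20.4 − 12.3 = 8.1 DD/day.
Duration = 81 / 8.1 = 10.000 ≈ 10.0 days.

10.0 days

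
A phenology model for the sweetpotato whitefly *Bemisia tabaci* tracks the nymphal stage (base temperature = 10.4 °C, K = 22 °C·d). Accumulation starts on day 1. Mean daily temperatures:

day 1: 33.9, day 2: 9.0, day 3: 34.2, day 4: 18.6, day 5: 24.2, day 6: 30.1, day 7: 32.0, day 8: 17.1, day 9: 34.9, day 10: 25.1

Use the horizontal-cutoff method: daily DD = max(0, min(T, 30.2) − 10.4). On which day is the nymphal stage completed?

day 3

Daily DD above 10.4 °C (capped at 19.8): 19.8, 0.0, 19.8, 8.2, 13.8, 19.7, 19.8, 6.7, 19.8, 14.7.
Cumulative: 19.8, 19.8, 39.6, 47.8, 61.6, 81.3, 101.1, 107.8, 127.6, 142.3.
The total first reaches 22 DD on day 3.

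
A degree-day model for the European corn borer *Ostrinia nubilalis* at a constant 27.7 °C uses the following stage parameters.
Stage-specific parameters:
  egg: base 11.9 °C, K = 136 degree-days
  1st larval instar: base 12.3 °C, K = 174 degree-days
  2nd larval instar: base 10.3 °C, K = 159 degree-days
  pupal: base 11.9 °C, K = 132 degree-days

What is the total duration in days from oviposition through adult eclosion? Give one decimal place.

egg: 136 / (27.7 − 11.9) = 136 / 15.8 = 8.608 d.
1st larval instar: 174 / (27.7 − 12.3) = 174 / 15.4 = 11.299 d.
2nd larval instar: 159 / (27.7 − 10.3) = 159 / 17.4 = 9.138 d.
pupal: 132 / (27.7 − 11.9) = 132 / 15.8 = 8.354 d.
Sum = 37.399 ≈ 37.4 days.

37.4 days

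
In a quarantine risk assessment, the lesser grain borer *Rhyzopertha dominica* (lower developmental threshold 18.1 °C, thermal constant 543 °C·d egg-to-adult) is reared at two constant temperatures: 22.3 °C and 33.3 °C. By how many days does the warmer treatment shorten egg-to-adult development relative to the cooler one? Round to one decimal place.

At 22.3 °C: 543 / (22.3 − 18.1) = 543 / 4.2 = 129.286 d.
At 33.3 °C: 543 / (33.3 − 18.1) = 543 / 15.2 = 35.724 d.
Difference = |129.286 − 35.724| = 93.562 ≈ 93.6 days.

93.6 days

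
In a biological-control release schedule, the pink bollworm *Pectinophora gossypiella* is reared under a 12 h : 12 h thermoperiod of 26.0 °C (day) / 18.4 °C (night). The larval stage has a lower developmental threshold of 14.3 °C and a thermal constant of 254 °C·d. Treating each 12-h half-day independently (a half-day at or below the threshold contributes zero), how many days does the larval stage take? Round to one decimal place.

32.2 days

Day half: max(0, 26.0 − 14.3) × 0.5 = 11.7 × 0.5 = 5.85 DD.
Night half: max(0, 18.4 − 14.3) × 0.5 = 4.1 × 0.5 = 2.05 DD.
Per 24 h: 7.90 DD/day.
Duration = 254 / 7.90 = 32.152 ≈ 32.2 days.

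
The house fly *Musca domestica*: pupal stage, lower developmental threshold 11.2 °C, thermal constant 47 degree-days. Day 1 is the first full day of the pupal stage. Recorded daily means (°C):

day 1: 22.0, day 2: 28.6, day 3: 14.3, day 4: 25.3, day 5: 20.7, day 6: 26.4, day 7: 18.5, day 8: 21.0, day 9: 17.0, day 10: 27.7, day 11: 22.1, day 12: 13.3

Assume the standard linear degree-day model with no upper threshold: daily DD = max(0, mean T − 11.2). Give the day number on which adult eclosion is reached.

Daily DD above 11.2 °C: 10.8, 17.4, 3.1, 14.1, 9.5, 15.2, 7.3, 9.8, 5.8, 16.5, 10.9, 2.1.
Cumulative: 10.8, 28.2, 31.3, 45.4, 54.9, 70.1, 77.4, 87.2, 93.0, 109.5, 120.4, 122.5.
The total first reaches 47 DD on day 5.

day 5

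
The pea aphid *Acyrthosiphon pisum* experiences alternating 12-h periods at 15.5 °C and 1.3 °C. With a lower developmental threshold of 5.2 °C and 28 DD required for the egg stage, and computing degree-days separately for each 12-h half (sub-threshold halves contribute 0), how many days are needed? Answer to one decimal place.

5.4 days

Day half: max(0, 15.5 − 5.2) × 0.5 = 10.3 × 0.5 = 5.15 DD.
Night half: max(0, 1.3 − 5.2) × 0.5 = 0.0 × 0.5 = 0.00 DD.
Per 24 h: 5.15 DD/day.
Duration = 28 / 5.15 = 5.437 ≈ 5.4 days.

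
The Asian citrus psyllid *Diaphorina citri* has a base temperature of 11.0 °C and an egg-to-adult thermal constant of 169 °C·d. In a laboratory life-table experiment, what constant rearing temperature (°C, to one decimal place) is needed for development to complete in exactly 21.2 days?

19.0 °C

Required daily accumulation = 169 / 21.2 = 7.972 DD/day.
T = T_base + 7.972 = 11.0 + 7.972 = 18.972 ≈ 19.0 °C.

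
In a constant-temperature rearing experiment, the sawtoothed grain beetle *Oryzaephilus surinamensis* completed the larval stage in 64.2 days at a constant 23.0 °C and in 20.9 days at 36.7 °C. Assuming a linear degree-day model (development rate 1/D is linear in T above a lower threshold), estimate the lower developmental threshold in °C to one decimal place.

16.4 °C

Under the model K = D·(T − T_b), so D₁·(T₁ − T_b) = D₂·(T₂ − T_b).
64.2·(23.0 − T_b) = 20.9·(36.7 − T_b)
T_b = (64.2·23.0 − 20.9·36.7) / (64.2 − 20.9) = 709.57 / 43.3 = 16.387 °C ≈ 16.4 °C.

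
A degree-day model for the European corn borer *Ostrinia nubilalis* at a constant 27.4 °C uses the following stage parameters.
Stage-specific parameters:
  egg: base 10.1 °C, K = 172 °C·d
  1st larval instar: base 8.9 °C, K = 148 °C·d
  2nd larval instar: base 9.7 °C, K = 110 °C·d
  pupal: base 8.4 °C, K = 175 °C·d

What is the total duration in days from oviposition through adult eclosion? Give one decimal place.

33.4 days

egg: 172 / (27.4 − 10.1) = 172 / 17.3 = 9.942 d.
1st larval instar: 148 / (27.4 − 8.9) = 148 / 18.5 = 8.000 d.
2nd larval instar: 110 / (27.4 − 9.7) = 110 / 17.7 = 6.215 d.
pupal: 175 / (27.4 − 8.4) = 175 / 19.0 = 9.211 d.
Sum = 33.367 ≈ 33.4 days.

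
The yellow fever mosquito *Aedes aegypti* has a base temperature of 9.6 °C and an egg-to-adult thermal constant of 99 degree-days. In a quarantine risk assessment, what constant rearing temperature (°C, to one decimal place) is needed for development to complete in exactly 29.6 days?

12.9 °C

Required daily accumulation = 99 / 29.6 = 3.345 DD/day.
T = T_base + 3.345 = 9.6 + 3.345 = 12.945 ≈ 12.9 °C.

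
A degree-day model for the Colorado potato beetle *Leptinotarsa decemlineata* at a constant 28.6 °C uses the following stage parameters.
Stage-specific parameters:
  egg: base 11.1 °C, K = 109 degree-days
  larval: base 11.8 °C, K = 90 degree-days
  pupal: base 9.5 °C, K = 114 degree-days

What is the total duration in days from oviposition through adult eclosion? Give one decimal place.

17.6 days

egg: 109 / (28.6 − 11.1) = 109 / 17.5 = 6.229 d.
larval: 90 / (28.6 − 11.8) = 90 / 16.8 = 5.357 d.
pupal: 114 / (28.6 − 9.5) = 114 / 19.1 = 5.969 d.
Sum = 17.554 ≈ 17.6 days.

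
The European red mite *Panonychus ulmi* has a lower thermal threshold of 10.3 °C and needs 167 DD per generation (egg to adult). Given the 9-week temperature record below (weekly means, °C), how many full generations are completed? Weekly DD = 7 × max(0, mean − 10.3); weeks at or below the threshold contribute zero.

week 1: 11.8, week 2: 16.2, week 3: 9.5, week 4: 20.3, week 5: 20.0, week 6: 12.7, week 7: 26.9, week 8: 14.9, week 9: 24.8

Weekly DD (7 × max(0, T̄ − 10.3)): 10.5, 41.3, 0.0, 70.0, 67.9, 16.8, 116.2, 32.2, 101.5.
Season total = 456.4 DD.
Complete generations = ⌊456.4 / 167⌋ = 2.

2 generations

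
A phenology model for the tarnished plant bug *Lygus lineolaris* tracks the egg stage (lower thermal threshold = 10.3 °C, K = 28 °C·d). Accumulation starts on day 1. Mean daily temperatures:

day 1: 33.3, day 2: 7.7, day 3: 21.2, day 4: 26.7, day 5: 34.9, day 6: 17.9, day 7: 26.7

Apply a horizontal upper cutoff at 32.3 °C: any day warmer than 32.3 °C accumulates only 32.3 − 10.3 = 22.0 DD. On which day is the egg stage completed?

Daily DD above 10.3 °C (capped at 22.0): 22.0, 0.0, 10.9, 16.4, 22.0, 7.6, 16.4.
Cumulative: 22.0, 22.0, 32.9, 49.3, 71.3, 78.9, 95.3.
The total first reaches 28 DD on day 3.

day 3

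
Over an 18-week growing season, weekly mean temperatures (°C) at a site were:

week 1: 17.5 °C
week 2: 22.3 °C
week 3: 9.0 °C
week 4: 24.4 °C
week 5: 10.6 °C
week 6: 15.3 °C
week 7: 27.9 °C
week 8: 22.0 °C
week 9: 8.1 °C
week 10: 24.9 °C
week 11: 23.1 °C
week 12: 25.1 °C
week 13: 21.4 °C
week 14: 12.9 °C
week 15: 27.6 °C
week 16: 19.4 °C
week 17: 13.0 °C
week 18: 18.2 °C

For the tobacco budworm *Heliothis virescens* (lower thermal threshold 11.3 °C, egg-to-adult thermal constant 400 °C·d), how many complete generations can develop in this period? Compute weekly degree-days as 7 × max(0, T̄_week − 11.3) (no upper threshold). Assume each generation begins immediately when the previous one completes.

2 generations

Weekly DD (7 × max(0, T̄ − 11.3)): 43.4, 77.0, 0.0, 91.7, 0.0, 28.0, 116.2, 74.9, 0.0, 95.2, 82.6, 96.6, 70.7, 11.2, 114.1, 56.7, 11.9, 48.3.
Season total = 1018.5 DD.
Complete generations = ⌊1018.5 / 400⌋ = 2.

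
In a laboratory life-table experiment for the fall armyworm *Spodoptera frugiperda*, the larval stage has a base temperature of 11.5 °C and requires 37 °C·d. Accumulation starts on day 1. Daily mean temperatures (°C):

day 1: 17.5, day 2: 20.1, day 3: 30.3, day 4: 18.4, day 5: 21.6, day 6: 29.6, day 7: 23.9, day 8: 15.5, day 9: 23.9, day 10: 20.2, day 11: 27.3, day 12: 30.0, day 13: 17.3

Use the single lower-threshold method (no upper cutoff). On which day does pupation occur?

day 4

Daily DD above 11.5 °C: 6.0, 8.6, 18.8, 6.9, 10.1, 18.1, 12.4, 4.0, 12.4, 8.7, 15.8, 18.5, 5.8.
Cumulative: 6.0, 14.6, 33.4, 40.3, 50.4, 68.5, 80.9, 84.9, 97.3, 106.0, 121.8, 140.3, 146.1.
The total first reaches 37 DD on day 4.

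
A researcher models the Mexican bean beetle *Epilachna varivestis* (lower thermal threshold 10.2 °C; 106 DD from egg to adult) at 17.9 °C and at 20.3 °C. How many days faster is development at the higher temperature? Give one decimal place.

At 17.9 °C: 106 / (17.9 − 10.2) = 106 / 7.7 = 13.766 d.
At 20.3 °C: 106 / (20.3 − 10.2) = 106 / 10.1 = 10.495 d.
Difference = |13.766 − 10.495| = 3.271 ≈ 3.3 days.

3.3 days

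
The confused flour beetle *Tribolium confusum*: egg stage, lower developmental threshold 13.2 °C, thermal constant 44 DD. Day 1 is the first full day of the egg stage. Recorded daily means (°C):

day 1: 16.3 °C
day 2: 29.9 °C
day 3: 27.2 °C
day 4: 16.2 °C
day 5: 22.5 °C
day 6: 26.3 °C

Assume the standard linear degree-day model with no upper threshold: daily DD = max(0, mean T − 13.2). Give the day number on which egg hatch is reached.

day 5

Daily DD above 13.2 °C: 3.1, 16.7, 14.0, 3.0, 9.3, 13.1.
Cumulative: 3.1, 19.8, 33.8, 36.8, 46.1, 59.2.
The total first reaches 44 DD on day 5.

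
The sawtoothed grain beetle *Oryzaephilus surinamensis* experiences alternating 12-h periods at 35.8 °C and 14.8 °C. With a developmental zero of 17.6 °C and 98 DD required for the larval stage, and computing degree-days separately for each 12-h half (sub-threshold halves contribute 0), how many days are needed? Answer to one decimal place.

10.8 days

Day half: max(0, 35.8 − 17.6) × 0.5 = 18.2 × 0.5 = 9.10 DD.
Night half: max(0, 14.8 − 17.6) × 0.5 = 0.0 × 0.5 = 0.00 DD.
Per 24 h: 9.10 DD/day.
Duration = 98 / 9.10 = 10.769 ≈ 10.8 days.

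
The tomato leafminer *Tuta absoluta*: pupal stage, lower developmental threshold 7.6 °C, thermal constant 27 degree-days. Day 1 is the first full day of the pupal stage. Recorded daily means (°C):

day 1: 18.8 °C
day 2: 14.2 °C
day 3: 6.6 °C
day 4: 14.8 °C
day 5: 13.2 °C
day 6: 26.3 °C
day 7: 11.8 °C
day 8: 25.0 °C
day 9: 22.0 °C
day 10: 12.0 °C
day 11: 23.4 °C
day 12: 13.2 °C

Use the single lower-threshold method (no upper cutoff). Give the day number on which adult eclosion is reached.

Daily DD above 7.6 °C: 11.2, 6.6, 0.0, 7.2, 5.6, 18.7, 4.2, 17.4, 14.4, 4.4, 15.8, 5.6.
Cumulative: 11.2, 17.8, 17.8, 25.0, 30.6, 49.3, 53.5, 70.9, 85.3, 89.7, 105.5, 111.1.
The total first reaches 27 DD on day 5.

day 5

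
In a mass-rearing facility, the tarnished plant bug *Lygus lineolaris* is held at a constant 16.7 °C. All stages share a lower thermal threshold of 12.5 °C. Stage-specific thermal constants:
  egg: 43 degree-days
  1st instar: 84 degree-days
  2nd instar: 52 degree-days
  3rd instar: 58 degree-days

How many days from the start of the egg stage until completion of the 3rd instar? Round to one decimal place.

Daily accumulation at 16.7 °C = 16.7 − 12.5 = 4.2 DD/day.
Total K = 43 + 84 + 52 + 58 = 237 DD.
Total duration = 237 / 4.2 = 56.429 ≈ 56.4 days.

56.4 days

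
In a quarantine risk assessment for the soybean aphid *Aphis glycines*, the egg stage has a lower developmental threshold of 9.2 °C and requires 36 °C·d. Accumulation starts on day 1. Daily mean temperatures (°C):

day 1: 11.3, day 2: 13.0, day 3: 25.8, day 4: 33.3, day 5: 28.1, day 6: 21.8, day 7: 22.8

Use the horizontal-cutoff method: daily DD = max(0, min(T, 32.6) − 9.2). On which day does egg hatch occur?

day 4

Daily DD above 9.2 °C (capped at 23.4): 2.1, 3.8, 16.6, 23.4, 18.9, 12.6, 13.6.
Cumulative: 2.1, 5.9, 22.5, 45.9, 64.8, 77.4, 91.0.
The total first reaches 36 DD on day 4.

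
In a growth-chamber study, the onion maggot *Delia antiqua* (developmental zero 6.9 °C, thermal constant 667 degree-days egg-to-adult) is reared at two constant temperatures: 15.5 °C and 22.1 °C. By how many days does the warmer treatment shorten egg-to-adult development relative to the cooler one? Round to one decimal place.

33.7 days

At 15.5 °C: 667 / (15.5 − 6.9) = 667 / 8.6 = 77.558 d.
At 22.1 °C: 667 / (22.1 − 6.9) = 667 / 15.2 = 43.882 d.
Difference = |77.558 − 43.882| = 33.677 ≈ 33.7 days.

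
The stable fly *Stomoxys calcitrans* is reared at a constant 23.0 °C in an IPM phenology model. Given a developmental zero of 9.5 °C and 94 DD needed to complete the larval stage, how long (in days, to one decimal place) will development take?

7.0 days

Daily accumulation = 23.0 − 9.5 = 13.5 DD/day.
Duration = 94 / 13.5 = 6.963 ≈ 7.0 days.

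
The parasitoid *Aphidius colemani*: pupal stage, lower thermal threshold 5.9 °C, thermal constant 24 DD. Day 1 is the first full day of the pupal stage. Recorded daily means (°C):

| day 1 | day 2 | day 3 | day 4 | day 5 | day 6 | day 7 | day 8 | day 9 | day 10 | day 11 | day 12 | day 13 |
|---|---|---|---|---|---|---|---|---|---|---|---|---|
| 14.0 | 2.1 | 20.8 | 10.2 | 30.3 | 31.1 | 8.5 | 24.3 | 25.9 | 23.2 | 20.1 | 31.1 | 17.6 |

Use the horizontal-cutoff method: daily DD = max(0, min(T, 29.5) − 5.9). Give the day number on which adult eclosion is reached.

day 4

Daily DD above 5.9 °C (capped at 23.6): 8.1, 0.0, 14.9, 4.3, 23.6, 23.6, 2.6, 18.4, 20.0, 17.3, 14.2, 23.6, 11.7.
Cumulative: 8.1, 8.1, 23.0, 27.3, 50.9, 74.5, 77.1, 95.5, 115.5, 132.8, 147.0, 170.6, 182.3.
The total first reaches 24 DD on day 4.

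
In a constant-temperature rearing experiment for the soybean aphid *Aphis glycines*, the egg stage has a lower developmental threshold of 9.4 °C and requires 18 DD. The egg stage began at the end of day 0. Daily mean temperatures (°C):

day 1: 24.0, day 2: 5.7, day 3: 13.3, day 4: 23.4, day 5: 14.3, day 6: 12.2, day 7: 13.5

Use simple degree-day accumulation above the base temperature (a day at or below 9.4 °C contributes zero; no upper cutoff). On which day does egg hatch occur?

day 3

Daily DD above 9.4 °C: 14.6, 0.0, 3.9, 14.0, 4.9, 2.8, 4.1.
Cumulative: 14.6, 14.6, 18.5, 32.5, 37.4, 40.2, 44.3.
The total first reaches 18 DD on day 3.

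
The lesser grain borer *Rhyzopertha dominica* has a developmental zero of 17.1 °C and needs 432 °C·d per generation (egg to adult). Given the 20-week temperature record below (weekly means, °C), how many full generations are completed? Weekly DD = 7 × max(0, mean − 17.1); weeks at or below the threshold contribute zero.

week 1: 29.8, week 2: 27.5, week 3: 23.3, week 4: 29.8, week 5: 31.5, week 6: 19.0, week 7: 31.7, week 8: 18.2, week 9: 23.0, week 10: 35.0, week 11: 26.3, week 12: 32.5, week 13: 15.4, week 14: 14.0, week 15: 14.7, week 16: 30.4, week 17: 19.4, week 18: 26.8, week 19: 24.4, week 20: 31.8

2 generations

Weekly DD (7 × max(0, T̄ − 17.1)): 88.9, 72.8, 43.4, 88.9, 100.8, 13.3, 102.2, 7.7, 41.3, 125.3, 64.4, 107.8, 0.0, 0.0, 0.0, 93.1, 16.1, 67.9, 51.1, 102.9.
Season total = 1187.9 DD.
Complete generations = ⌊1187.9 / 432⌋ = 2.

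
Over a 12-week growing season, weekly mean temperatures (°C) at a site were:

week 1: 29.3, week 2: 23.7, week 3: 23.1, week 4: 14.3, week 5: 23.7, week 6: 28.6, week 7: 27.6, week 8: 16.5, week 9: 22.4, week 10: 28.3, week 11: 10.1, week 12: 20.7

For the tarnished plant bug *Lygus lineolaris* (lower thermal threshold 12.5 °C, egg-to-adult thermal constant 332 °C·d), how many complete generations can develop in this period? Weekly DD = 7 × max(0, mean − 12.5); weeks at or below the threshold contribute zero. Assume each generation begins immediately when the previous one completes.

2 generations

Weekly DD (7 × max(0, T̄ − 12.5)): 117.6, 78.4, 74.2, 12.6, 78.4, 112.7, 105.7, 28.0, 69.3, 110.6, 0.0, 57.4.
Season total = 844.9 DD.
Complete generations = ⌊844.9 / 332⌋ = 2.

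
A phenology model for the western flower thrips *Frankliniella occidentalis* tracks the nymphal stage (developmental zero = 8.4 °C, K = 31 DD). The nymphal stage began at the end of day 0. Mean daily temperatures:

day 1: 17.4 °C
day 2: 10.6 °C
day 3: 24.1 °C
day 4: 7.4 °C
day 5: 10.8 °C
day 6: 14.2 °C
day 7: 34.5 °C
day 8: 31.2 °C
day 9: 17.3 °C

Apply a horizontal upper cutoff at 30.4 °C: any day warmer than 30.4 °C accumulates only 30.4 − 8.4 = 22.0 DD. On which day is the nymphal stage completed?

Daily DD above 8.4 °C (capped at 22.0): 9.0, 2.2, 15.7, 0.0, 2.4, 5.8, 22.0, 22.0, 8.9.
Cumulative: 9.0, 11.2, 26.9, 26.9, 29.3, 35.1, 57.1, 79.1, 88.0.
The total first reaches 31 DD on day 6.

day 6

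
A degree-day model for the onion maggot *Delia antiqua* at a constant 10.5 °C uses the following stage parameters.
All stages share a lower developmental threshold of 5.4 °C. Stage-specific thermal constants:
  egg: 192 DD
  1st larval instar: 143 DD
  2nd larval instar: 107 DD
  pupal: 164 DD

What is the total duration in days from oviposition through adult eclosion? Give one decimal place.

Daily accumulation at 10.5 °C = 10.5 − 5.4 = 5.1 DD/day.
Total K = 192 + 143 + 107 + 164 = 606 DD.
Total duration = 606 / 5.1 = 118.824 ≈ 118.8 days.

118.8 days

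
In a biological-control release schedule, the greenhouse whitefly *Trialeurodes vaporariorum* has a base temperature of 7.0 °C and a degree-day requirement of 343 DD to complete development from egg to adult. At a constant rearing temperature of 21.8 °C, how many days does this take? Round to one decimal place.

Daily accumulation = 21.8 − 7.0 = 14.8 DD/day.
Duration = 343 / 14.8 = 23.176 ≈ 23.2 days.

23.2 days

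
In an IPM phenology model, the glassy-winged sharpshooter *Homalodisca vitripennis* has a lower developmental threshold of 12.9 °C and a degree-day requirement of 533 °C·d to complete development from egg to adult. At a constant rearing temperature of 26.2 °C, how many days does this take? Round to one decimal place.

40.1 days

Daily accumulation = 26.2 − 12.9 = 13.3 DD/day.
Duration = 533 / 13.3 = 40.075 ≈ 40.1 days.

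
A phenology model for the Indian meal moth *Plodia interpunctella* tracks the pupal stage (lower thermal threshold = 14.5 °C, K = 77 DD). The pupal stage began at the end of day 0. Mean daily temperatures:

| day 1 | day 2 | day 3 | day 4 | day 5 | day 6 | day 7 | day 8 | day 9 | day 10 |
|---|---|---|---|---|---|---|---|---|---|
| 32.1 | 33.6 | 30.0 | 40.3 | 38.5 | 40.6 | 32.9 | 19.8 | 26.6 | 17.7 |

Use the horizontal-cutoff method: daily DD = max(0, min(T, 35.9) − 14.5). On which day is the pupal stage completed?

Daily DD above 14.5 °C (capped at 21.4): 17.6, 19.1, 15.5, 21.4, 21.4, 21.4, 18.4, 5.3, 12.1, 3.2.
Cumulative: 17.6, 36.7, 52.2, 73.6, 95.0, 116.4, 134.8, 140.1, 152.2, 155.4.
The total first reaches 77 DD on day 5.

day 5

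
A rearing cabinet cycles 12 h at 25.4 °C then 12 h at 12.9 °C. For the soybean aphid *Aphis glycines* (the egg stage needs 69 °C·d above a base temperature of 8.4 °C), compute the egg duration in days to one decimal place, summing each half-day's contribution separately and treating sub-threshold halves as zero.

6.4 days

Day half: max(0, 25.4 − 8.4) × 0.5 = 17.0 × 0.5 = 8.50 DD.
Night half: max(0, 12.9 − 8.4) × 0.5 = 4.5 × 0.5 = 2.25 DD.
Per 24 h: 10.75 DD/day.
Duration = 69 / 10.75 = 6.419 ≈ 6.4 days.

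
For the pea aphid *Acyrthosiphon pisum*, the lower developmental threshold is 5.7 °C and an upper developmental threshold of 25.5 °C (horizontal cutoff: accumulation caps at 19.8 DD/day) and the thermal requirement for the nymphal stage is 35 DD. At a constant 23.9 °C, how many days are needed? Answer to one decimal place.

Daily accumulation = 23.9 − 5.7 = 18.2 DD/day.
Duration = 35 / 18.2 = 1.923 ≈ 1.9 days.

1.9 days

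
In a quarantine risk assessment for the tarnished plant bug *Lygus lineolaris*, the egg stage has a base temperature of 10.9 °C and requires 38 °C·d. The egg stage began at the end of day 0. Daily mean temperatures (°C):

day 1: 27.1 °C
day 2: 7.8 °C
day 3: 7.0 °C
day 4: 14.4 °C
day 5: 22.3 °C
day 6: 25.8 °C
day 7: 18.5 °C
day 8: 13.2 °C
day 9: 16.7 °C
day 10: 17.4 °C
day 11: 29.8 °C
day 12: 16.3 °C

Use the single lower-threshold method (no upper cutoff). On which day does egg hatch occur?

day 6

Daily DD above 10.9 °C: 16.2, 0.0, 0.0, 3.5, 11.4, 14.9, 7.6, 2.3, 5.8, 6.5, 18.9, 5.4.
Cumulative: 16.2, 16.2, 16.2, 19.7, 31.1, 46.0, 53.6, 55.9, 61.7, 68.2, 87.1, 92.5.
The total first reaches 38 DD on day 6.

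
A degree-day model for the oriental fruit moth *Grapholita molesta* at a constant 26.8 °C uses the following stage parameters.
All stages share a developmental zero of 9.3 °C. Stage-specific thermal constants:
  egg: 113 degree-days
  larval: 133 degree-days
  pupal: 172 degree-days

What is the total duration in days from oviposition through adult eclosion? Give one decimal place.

Daily accumulation at 26.8 °C = 26.8 − 9.3 = 17.5 DD/day.
Total K = 113 + 133 + 172 = 418 DD.
Total duration = 418 / 17.5 = 23.886 ≈ 23.9 days.

23.9 days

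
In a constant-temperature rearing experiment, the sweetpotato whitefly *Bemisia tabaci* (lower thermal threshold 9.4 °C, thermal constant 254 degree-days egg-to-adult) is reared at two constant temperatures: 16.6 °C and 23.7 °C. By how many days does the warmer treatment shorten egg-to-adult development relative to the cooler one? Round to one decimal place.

17.5 days

At 16.6 °C: 254 / (16.6 − 9.4) = 254 / 7.2 = 35.278 d.
At 23.7 °C: 254 / (23.7 − 9.4) = 254 / 14.3 = 17.762 d.
Difference = |35.278 − 17.762| = 17.516 ≈ 17.5 days.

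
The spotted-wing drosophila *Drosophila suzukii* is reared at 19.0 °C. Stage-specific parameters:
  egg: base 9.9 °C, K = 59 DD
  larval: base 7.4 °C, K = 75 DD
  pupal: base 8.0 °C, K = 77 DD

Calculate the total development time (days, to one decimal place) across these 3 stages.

19.9 days

egg: 59 / (19.0 − 9.9) = 59 / 9.1 = 6.484 d.
larval: 75 / (19.0 − 7.4) = 75 / 11.6 = 6.466 d.
pupal: 77 / (19.0 − 8.0) = 77 / 11.0 = 7.000 d.
Sum = 19.949 ≈ 19.9 days.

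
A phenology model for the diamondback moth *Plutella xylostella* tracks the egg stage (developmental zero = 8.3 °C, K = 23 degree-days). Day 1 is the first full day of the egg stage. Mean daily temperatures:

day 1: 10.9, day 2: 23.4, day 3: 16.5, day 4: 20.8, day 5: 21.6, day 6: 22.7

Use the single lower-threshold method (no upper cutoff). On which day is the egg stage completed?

Daily DD above 8.3 °C: 2.6, 15.1, 8.2, 12.5, 13.3, 14.4.
Cumulative: 2.6, 17.7, 25.9, 38.4, 51.7, 66.1.
The total first reaches 23 DD on day 3.

day 3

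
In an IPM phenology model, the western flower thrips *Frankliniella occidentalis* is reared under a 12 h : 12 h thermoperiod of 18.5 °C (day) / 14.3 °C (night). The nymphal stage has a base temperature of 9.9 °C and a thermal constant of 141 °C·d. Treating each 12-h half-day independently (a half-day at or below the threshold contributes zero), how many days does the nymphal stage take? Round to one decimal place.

21.7 days

Day half: max(0, 18.5 − 9.9) × 0.5 = 8.6 × 0.5 = 4.30 DD.
Night half: max(0, 14.3 − 9.9) × 0.5 = 4.4 × 0.5 = 2.20 DD.
Per 24 h: 6.50 DD/day.
Duration = 141 / 6.50 = 21.692 ≈ 21.7 days.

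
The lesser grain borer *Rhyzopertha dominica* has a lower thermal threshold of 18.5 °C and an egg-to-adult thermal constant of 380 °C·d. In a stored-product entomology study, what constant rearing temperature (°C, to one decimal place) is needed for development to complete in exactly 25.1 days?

33.6 °C

Required daily accumulation = 380 / 25.1 = 15.139 DD/day.
T = T_base + 15.139 = 18.5 + 15.139 = 33.639 ≈ 33.6 °C.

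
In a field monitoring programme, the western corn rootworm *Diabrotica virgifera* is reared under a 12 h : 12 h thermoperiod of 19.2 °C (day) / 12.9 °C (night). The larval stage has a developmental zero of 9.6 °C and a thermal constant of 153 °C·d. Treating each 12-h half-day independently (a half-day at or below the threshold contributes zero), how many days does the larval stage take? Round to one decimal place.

Day half: max(0, 19.2 − 9.6) × 0.5 = 9.6 × 0.5 = 4.80 DD.
Night half: max(0, 12.9 − 9.6) × 0.5 = 3.3 × 0.5 = 1.65 DD.
Per 24 h: 6.45 DD/day.
Duration = 153 / 6.45 = 23.721 ≈ 23.7 days.

23.7 days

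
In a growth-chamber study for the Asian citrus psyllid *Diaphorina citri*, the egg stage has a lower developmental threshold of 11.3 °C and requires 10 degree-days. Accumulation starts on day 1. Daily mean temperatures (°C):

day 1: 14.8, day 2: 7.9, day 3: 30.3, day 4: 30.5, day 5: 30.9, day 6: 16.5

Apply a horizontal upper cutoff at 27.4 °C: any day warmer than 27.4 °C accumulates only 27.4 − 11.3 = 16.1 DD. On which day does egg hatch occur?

Daily DD above 11.3 °C (capped at 16.1): 3.5, 0.0, 16.1, 16.1, 16.1, 5.2.
Cumulative: 3.5, 3.5, 19.6, 35.7, 51.8, 57.0.
The total first reaches 10 DD on day 3.

day 3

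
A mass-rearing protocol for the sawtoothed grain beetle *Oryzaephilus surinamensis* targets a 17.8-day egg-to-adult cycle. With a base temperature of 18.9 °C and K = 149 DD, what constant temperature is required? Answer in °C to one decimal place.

27.3 °C

Required daily accumulation = 149 / 17.8 = 8.371 DD/day.
T = T_base + 8.371 = 18.9 + 8.371 = 27.271 ≈ 27.3 °C.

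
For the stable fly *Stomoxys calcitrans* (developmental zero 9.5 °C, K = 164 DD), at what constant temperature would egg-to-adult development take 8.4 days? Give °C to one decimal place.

29.0 °C

Required daily accumulation = 164 / 8.4 = 19.524 DD/day.
T = T_base + 19.524 = 9.5 + 19.524 = 29.024 ≈ 29.0 °C.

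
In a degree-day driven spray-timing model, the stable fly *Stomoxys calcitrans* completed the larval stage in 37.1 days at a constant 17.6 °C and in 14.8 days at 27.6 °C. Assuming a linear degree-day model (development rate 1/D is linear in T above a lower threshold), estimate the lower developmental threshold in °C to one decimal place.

11.0 °C

Under the model K = D·(T − T_b), so D₁·(T₁ − T_b) = D₂·(T₂ − T_b).
37.1·(17.6 − T_b) = 14.8·(27.6 − T_b)
T_b = (37.1·17.6 − 14.8·27.6) / (37.1 − 14.8) = 244.48 / 22.3 = 10.963 °C ≈ 11.0 °C.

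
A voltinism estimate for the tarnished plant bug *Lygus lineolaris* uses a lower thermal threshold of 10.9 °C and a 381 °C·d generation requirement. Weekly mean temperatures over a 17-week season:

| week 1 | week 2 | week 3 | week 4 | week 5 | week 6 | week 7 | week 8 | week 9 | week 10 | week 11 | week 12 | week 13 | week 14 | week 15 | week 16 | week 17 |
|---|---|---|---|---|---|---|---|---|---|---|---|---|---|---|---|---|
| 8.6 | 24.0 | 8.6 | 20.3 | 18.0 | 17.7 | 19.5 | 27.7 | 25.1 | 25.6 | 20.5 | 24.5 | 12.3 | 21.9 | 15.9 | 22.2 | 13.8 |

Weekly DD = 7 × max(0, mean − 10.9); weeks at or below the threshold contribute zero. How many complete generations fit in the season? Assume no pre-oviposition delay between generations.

2 generations

Weekly DD (7 × max(0, T̄ − 10.9)): 0.0, 91.7, 0.0, 65.8, 49.7, 47.6, 60.2, 117.6, 99.4, 102.9, 67.2, 95.2, 9.8, 77.0, 35.0, 79.1, 20.3.
Season total = 1018.5 DD.
Complete generations = ⌊1018.5 / 381⌋ = 2.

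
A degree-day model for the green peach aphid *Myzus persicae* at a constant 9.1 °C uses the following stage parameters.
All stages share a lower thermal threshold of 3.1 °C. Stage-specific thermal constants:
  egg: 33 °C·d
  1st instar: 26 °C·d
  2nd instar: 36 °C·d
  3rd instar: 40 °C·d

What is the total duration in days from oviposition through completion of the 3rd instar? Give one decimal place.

Daily accumulation at 9.1 °C = 9.1 − 3.1 = 6.0 DD/day.
Total K = 33 + 26 + 36 + 40 = 135 DD.
Total duration = 135 / 6.0 = 22.500 ≈ 22.5 days.

22.5 days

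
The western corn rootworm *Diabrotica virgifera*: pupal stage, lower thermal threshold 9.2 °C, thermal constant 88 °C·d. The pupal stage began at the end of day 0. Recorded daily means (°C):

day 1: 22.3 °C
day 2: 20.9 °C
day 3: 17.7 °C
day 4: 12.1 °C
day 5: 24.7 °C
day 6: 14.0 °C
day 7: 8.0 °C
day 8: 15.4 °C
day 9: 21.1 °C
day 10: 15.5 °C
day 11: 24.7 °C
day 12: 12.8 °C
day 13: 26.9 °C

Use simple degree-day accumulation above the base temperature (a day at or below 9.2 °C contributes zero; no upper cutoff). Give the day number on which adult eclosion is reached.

day 11

Daily DD above 9.2 °C: 13.1, 11.7, 8.5, 2.9, 15.5, 4.8, 0.0, 6.2, 11.9, 6.3, 15.5, 3.6, 17.7.
Cumulative: 13.1, 24.8, 33.3, 36.2, 51.7, 56.5, 56.5, 62.7, 74.6, 80.9, 96.4, 100.0, 117.7.
The total first reaches 88 DD on day 11.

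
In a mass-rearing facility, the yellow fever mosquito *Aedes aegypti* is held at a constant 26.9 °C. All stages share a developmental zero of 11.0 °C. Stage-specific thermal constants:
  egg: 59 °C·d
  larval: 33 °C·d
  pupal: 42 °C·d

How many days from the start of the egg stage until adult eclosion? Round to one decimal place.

8.4 days

Daily accumulation at 26.9 °C = 26.9 − 11.0 = 15.9 DD/day.
Total K = 59 + 33 + 42 = 134 DD.
Total duration = 134 / 15.9 = 8.428 ≈ 8.4 days.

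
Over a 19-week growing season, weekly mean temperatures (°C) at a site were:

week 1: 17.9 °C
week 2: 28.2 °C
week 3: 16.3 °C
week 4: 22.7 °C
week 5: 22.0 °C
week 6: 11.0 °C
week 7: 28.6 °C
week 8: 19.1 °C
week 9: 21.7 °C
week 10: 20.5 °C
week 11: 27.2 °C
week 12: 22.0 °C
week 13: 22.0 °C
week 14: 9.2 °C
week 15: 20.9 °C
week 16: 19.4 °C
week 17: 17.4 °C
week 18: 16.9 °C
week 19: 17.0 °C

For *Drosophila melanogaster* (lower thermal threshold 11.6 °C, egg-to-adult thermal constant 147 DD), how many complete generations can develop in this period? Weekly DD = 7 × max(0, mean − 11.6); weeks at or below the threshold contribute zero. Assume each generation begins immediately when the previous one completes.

Weekly DD (7 × max(0, T̄ − 11.6)): 44.1, 116.2, 32.9, 77.7, 72.8, 0.0, 119.0, 52.5, 70.7, 62.3, 109.2, 72.8, 72.8, 0.0, 65.1, 54.6, 40.6, 37.1, 37.8.
Season total = 1138.2 DD.
Complete generations = ⌊1138.2 / 147⌋ = 7.

7 generations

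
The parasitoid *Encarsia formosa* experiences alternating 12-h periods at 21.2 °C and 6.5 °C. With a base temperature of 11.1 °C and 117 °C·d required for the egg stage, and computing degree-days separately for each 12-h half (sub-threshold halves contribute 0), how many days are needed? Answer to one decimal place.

23.2 days

Day half: max(0, 21.2 − 11.1) × 0.5 = 10.1 × 0.5 = 5.05 DD.
Night half: max(0, 6.5 − 11.1) × 0.5 = 0.0 × 0.5 = 0.00 DD.
Per 24 h: 5.05 DD/day.
Duration = 117 / 5.05 = 23.168 ≈ 23.2 days.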